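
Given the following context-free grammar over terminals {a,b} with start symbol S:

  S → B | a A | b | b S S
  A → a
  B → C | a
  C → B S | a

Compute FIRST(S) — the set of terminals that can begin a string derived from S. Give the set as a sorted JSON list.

Compute FIRST by fixpoint:
[1]
  A via A→a: +{a}
  B via B→a: +{a}
  C via C→B S: +{a}
  S via S→B: +{a}
  S via S→b: +{b}
  FIRST(S)={a,b}  FIRST(A)={a}  FIRST(B)={a}  FIRST(C)={a}
[2] (no change)
  FIRST(S)={a,b}  FIRST(A)={a}  FIRST(B)={a}  FIRST(C)={a}

FIRST(S) = ["a", "b"]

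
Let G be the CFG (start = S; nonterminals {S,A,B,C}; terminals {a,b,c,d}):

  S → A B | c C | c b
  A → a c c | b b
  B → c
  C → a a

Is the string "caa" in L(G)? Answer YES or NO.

CNF form of G:
  S -> A B | T1 C | T1 T2
  A -> T0 X3 | T2 T2
  B -> c
  C -> T0 T0
  T0 -> a
  T1 -> c
  T2 -> b
  X3 -> T1 T1

Fill CYK table bottom-up:
  [0..0]={B,T1}  "c"  orig:{B}
  [1..1]={T0}  "a"  orig:{}
  [2..2]={T0}  "a"  orig:{}
  [0..1]=∅  "ca"
  [1..2]={C}  "aa"
  [0..2]={S}  "caa"

S ∈ T[0,2] ⇒ YES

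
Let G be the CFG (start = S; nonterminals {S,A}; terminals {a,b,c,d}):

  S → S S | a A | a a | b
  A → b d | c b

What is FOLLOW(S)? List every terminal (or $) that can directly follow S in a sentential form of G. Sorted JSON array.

FIRST sets, iterate to fixpoint:
pass 1:
  A via A→b d: +{b}
  A via A→c b: +{c}
  S via S→a A: +{a}
  S via S→b: +{b}
  FIRST[S]={a,b}  FIRST[A]={b,c}
pass 2: (stable)
  FIRST[S]={a,b}  FIRST[A]={b,c}

FOLLOW sets:
FOLLOW(S) := {$}
round 1:
  S→S S: FOLLOW(S) ⊇ FIRST(S) = {a,b}; new: +{a,b}
  S→a A: FOLLOW(A) ⊇ FOLLOW(S) ⊇ {$,a,b}; new: +{$,a,b}
  FOLLOW(S)={$,a,b}  FOLLOW(A)={$,a,b}
round 2: done
  FOLLOW(S)={$,a,b}  FOLLOW(A)={$,a,b}

FOLLOW(S) = ["$", "a", "b"]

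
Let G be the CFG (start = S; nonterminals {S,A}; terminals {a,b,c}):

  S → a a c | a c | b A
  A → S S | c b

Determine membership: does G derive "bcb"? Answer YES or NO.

CNF form of G:
  S -> T1 A | T2 T0 | T2 X3
  A -> S S | T0 T1
  T0 -> c
  T1 -> b
  T2 -> a
  X3 -> T2 T0

CYK fill:
  [0..0]={T1}  "b"  orig:{}
  [1..1]={T0}  "c"  orig:{}
  [2..2]={T1}  "b"  orig:{}
  [0..1]=∅  "bc"
  [1..2]={A}  "cb"
  [0..2]={S}  "bcb"

S ∈ T[0,2] ⇒ YES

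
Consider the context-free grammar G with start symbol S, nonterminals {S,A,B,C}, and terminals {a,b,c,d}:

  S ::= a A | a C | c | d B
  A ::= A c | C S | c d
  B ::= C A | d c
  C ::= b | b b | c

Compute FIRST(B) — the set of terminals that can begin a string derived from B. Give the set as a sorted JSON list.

FIRST iteration:
round 1:
  A via A→c d: +{c}
  B via B→d c: +{d}
  C via C→b: +{b}
  C via C→c: +{c}
  S via S→a A: +{a}
  S via S→c: +{c}
  S via S→d B: +{d}
  FIRST(S)={a,c,d}  FIRST(A)={c}  FIRST(B)={d}  FIRST(C)={b,c}
round 2:
  A via A→C S: +{b}
  B via B→C A: +{b,c}
  FIRST(S)={a,c,d}  FIRST(A)={b,c}  FIRST(B)={b,c,d}  FIRST(C)={b,c}
round 3: — fixpoint
  FIRST(S)={a,c,d}  FIRST(A)={b,c}  FIRST(B)={b,c,d}  FIRST(C)={b,c}

FIRST(B) = ["b", "c", "d"]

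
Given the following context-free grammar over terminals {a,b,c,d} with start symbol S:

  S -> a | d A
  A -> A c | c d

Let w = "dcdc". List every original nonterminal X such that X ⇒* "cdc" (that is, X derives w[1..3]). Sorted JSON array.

CNF form of G:
  S -> T1 A | a
  A -> A T0 | T0 T1
  T0 -> c
  T1 -> d

Fill CYK table bottom-up, restricted to cells inside w[1..3]:
  [1..1]={T0}  "c"  orig:{}
  [2..2]={T1}  "d"  orig:{}
  [3..3]={T0}  "c"  orig:{}
  [1..2]={A}  "cd"
  [2..3]=∅  "dc"
  [1..3]={A}  "cdc"

Original NTs in T[1,3] deriving "cdc": ["A"]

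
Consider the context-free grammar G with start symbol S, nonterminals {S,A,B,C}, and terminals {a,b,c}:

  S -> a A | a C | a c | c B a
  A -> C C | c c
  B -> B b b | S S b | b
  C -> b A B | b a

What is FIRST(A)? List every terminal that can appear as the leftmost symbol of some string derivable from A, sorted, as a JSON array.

Compute FIRST by fixpoint:
[1]
  A via A→c c: +{c}
  B via B→b: +{b}
  C via C→b A B: +{b}
  S via S→a A: +{a}
  S via S→c B a: +{c}
  FIRST[S]={a,c}  FIRST[A]={c}  FIRST[B]={b}  FIRST[C]={b}
[2]
  A via A→C C: +{b}
  B via B→S S b: +{a,c}
  FIRST[S]={a,c}  FIRST[A]={b,c}  FIRST[B]={a,b,c}  FIRST[C]={b}
[3] (stable)
  FIRST[S]={a,c}  FIRST[A]={b,c}  FIRST[B]={a,b,c}  FIRST[C]={b}

FIRST(A) = ["b", "c"]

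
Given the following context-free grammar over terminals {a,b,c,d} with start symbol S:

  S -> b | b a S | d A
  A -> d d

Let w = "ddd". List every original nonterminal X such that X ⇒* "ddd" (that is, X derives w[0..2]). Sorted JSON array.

Convert to CNF:
  S -> T0 A | T1 X3 | b
  A -> T0 T0
  T0 -> d
  T1 -> b
  T2 -> a
  X3 -> T2 S

Fill CYK table bottom-up — only the sub-triangle for w[0..2]:
  cell(0,0) d: {T0}  orig:{}
  cell(1,1) d: {T0}  orig:{}
  cell(2,2) d: {T0}  orig:{}
  cell(0,1) dd: {A}
  cell(1,2) dd: {A}
  cell(0,2) ddd: {S}

Original NTs in T[0,2] deriving "ddd": ["S"]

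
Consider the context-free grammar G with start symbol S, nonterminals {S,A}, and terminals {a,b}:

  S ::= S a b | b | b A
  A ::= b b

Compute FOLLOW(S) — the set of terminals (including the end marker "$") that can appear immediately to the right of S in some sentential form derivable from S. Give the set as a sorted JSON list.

FIRST sets, iterate to fixpoint:
[1]
  A via A→b b: +{b}
  S via S→b: +{b}
  FIRST[S]={b}  FIRST[A]={b}
[2] — fixpoint
  FIRST[S]={b}  FIRST[A]={b}

FOLLOW sets:
seed FOLLOW(S) with $
pass 1:
  S→S a b: FOLLOW(S) ⊇ FIRST(a) = {a}; new: +{a}
  S→b A: FOLLOW(A) ⊇ FOLLOW(S) ⊇ {$,a}; new: +{$,a}
  FOLLOW(S)={$,a}  FOLLOW(A)={$,a}
pass 2: (stable)
  FOLLOW(S)={$,a}  FOLLOW(A)={$,a}

FOLLOW(S) = ["$", "a"]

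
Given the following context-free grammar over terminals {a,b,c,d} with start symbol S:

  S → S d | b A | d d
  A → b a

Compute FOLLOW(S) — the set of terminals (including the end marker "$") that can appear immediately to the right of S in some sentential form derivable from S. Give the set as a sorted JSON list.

FIRST iteration:
iter 1:
  A via A→b a: +{b}
  S via S→b A: +{b}
  S via S→d d: +{d}
  S: {b,d}  A: {b}
iter 2: — fixpoint
  S: {b,d}  A: {b}

FOLLOW sets:
seed FOLLOW(S) with $
pass 1:
  S→S d: FOLLOW(S) ⊇ FIRST(d) = {d}; new: +{d}
  S→b A: FOLLOW(A) ⊇ FOLLOW(S) ⊇ {$,d}; new: +{$,d}
  FOLLOW[S]={$,d}  FOLLOW[A]={$,d}
pass 2: — fixpoint
  FOLLOW[S]={$,d}  FOLLOW[A]={$,d}

FOLLOW(S) = ["$", "d"]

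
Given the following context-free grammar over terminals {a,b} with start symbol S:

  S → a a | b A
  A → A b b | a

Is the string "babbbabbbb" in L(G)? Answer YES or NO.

Convert to CNF:
  S -> T0 A | T1 T1
  A -> A X2 | a
  T0 -> b
  T1 -> a
  X2 -> T0 T0

CYK fill:
  T[0,0] 'b' = {T0}  orig:{}
  T[1,1] 'a' = {A,T1}  orig:{A}
  T[2,2] 'b' = {T0}  orig:{}
  T[3,3] 'b' = {T0}  orig:{}
  T[4,4] 'b' = {T0}  orig:{}
  T[5,5] 'a' = {A,T1}  orig:{A}
  T[6,6] 'b' = {T0}  orig:{}
  T[7,7] 'b' = {T0}  orig:{}
  T[8,8] 'b' = {T0}  orig:{}
  T[9,9] 'b' = {T0}  orig:{}
  T[0,1] 'ba' = {S}
  T[1,2] 'ab' = ∅
  T[2,3] 'bb' = {X2}  orig:{}
  T[3,4] 'bb' = {X2}  orig:{}
  T[4,5] 'ba' = {S}
  T[5,6] 'ab' = ∅
  T[6,7] 'bb' = {X2}  orig:{}
  T[7,8] 'bb' = {X2}  orig:{}
  T[8,9] 'bb' = {X2}  orig:{}
  T[0,2] 'bab' = ∅
  T[1,3] 'abb' = {A}
  T[2,4] 'bbb' = ∅
  T[3,5] 'bba' = ∅
  T[4,6] 'bab' = ∅
  T[5,7] 'abb' = {A}
  T[6,8] 'bbb' = ∅
  T[7,9] 'bbb' = ∅
  T[0,3] 'babb' = {S}
  T[1,4] 'abbb' = ∅
  T[2,5] 'bbba' = ∅
  T[3,6] 'bbab' = ∅
  T[4,7] 'babb' = {S}
  T[5,8] 'abbb' = ∅
  T[6,9] 'bbbb' = ∅
  T[0,4] 'babbb' = ∅
  T[1,5] 'abbba' = ∅
  T[2,6] 'bbbab' = ∅
  T[3,7] 'bbabb' = ∅
  T[4,8] 'babbb' = ∅
  T[5,9] 'abbbb' = {A}
  T[0,5] 'babbba' = ∅
  T[1,6] 'abbbab' = ∅
  T[2,7] 'bbbabb' = ∅
  T[3,8] 'bbabbb' = ∅
  T[4,9] 'babbbb' = {S}
  T[0,6] 'babbbab' = ∅
  T[1,7] 'abbbabb' = ∅
  T[2,8] 'bbbabbb' = ∅
  T[3,9] 'bbabbbb' = ∅
  T[0,7] 'babbbabb' = ∅
  T[1,8] 'abbbabbb' = ∅
  T[2,9] 'bbbabbbb' = ∅
  T[0,8] 'babbbabbb' = ∅
  T[1,9] 'abbbabbbb' = ∅
  T[0,9] 'babbbabbbb' = ∅

S ∉ T[0,9] ⇒ NO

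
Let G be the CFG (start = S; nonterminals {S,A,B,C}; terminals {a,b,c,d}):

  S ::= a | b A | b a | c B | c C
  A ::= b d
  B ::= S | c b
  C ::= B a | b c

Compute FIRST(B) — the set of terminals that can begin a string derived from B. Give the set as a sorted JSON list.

Compute FIRST by fixpoint:
pass 1:
  A via A→b d: +{b}
  B via B→c b: +{c}
  C via C→B a: +{c}
  C via C→b c: +{b}
  S via S→a: +{a}
  S via S→b A: +{b}
  S via S→c B: +{c}
  FIRST(S)={a,b,c}  FIRST(A)={b}  FIRST(B)={c}  FIRST(C)={b,c}
pass 2:
  B via B→S: +{a,b}
  C via C→B a: +{a}
  FIRST(S)={a,b,c}  FIRST(A)={b}  FIRST(B)={a,b,c}  FIRST(C)={a,b,c}
pass 3: (stable)
  FIRST(S)={a,b,c}  FIRST(A)={b}  FIRST(B)={a,b,c}  FIRST(C)={a,b,c}

FIRST(B) = ["a", "b", "c"]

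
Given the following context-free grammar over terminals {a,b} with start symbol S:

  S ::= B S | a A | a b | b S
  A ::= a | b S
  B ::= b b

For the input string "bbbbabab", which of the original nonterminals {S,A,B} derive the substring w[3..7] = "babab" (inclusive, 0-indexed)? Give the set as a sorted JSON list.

Convert to CNF:
  S -> B S | T0 S | T1 A | T1 T0
  A -> T0 S | a
  B -> T0 T0
  T0 -> b
  T1 -> a

CYK table (by increasing span) (cells [i..j] with 3 ≤ i ≤ j ≤ 7 only):
  cell(3,3) b: {T0}  orig:{}
  cell(4,4) a: {A,T1}  orig:{A}
  cell(5,5) b: {T0}  orig:{}
  cell(6,6) a: {A,T1}  orig:{A}
  cell(7,7) b: {T0}  orig:{}
  cell(3,4) ba: ∅
  cell(4,5) ab: {S}
  cell(5,6) ba: ∅
  cell(6,7) ab: {S}
  cell(3,5) bab: {A,S}
  cell(4,6) aba: ∅
  cell(5,7) bab: {A,S}
  cell(3,6) baba: ∅
  cell(4,7) abab: {S}
  cell(3,7) babab: {A,S}

Original NTs in T[3,7] deriving "babab": ["A", "S"]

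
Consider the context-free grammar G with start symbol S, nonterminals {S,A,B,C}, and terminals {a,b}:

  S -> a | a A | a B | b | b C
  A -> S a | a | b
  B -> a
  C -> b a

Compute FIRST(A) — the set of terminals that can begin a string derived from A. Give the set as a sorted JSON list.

FIRST sets, iterate to fixpoint:
iter 1:
  A via A→a: +{a}
  A via A→b: +{b}
  B via B→a: +{a}
  C via C→b a: +{b}
  S via S→a: +{a}
  S via S→b: +{b}
  FIRST(S)={a,b}  FIRST(A)={a,b}  FIRST(B)={a}  FIRST(C)={b}
iter 2: (no change)
  FIRST(S)={a,b}  FIRST(A)={a,b}  FIRST(B)={a}  FIRST(C)={b}

FIRST(A) = ["a", "b"]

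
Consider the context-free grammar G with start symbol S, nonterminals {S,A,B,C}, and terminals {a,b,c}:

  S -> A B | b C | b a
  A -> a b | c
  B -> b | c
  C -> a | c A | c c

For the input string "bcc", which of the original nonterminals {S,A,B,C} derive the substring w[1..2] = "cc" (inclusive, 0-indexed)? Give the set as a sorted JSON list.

CNF form of G:
  S -> A B | T1 C | T1 T0
  A -> T0 T1 | c
  B -> b | c
  C -> T2 A | T2 T2 | a
  T0 -> a
  T1 -> b
  T2 -> c

Fill CYK table bottom-up, restricted to cells inside w[1..2]:
  [1..1]={A,B,T2}  "c"  orig:{A,B}
  [2..2]={A,B,T2}  "c"  orig:{A,B}
  [1..2]={C,S}  "cc"

Original NTs in T[1,2] deriving "cc": ["C", "S"]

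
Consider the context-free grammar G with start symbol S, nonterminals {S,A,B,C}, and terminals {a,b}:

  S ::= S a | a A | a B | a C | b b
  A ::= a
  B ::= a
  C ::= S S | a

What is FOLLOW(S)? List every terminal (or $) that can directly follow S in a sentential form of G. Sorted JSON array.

Compute FIRST by fixpoint:
[1]
  A via A→a: +{a}
  B via B→a: +{a}
  C via C→a: +{a}
  S via S→a A: +{a}
  S via S→b b: +{b}
  FIRST(S)={a,b}  FIRST(A)={a}  FIRST(B)={a}  FIRST(C)={a}
[2]
  C via C→S S: +{b}
  FIRST(S)={a,b}  FIRST(A)={a}  FIRST(B)={a}  FIRST(C)={a,b}
[3] done
  FIRST(S)={a,b}  FIRST(A)={a}  FIRST(B)={a}  FIRST(C)={a,b}

FOLLOW iteration:
FOLLOW(S) := {$}
iter 1:
  C→S S: FOLLOW(S) ⊇ FIRST(S) = {a,b}; new: +{a,b}
  S→a A: FOLLOW(A) ⊇ FOLLOW(S) ⊇ {$,a,b}; new: +{$,a,b}
  S→a B: FOLLOW(B) ⊇ FOLLOW(S) ⊇ {$,a,b}; new: +{$,a,b}
  S→a C: FOLLOW(C) ⊇ FOLLOW(S) ⊇ {$,a,b}; new: +{$,a,b}
  FOLLOW(S)={$,a,b}  FOLLOW(A)={$,a,b}  FOLLOW(B)={$,a,b}  FOLLOW(C)={$,a,b}
iter 2: (stable)
  FOLLOW(S)={$,a,b}  FOLLOW(A)={$,a,b}  FOLLOW(B)={$,a,b}  FOLLOW(C)={$,a,b}

FOLLOW(S) = ["$", "a", "b"]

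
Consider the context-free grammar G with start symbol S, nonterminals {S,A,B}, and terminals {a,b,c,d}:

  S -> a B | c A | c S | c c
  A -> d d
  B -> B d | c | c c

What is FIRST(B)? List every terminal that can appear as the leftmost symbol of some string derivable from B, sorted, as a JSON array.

FIRST iteration:
pass 1:
  A via A→d d: +{d}
  B via B→c: +{c}
  S via S→a B: +{a}
  S via S→c A: +{c}
  S: {a,c}  A: {d}  B: {c}
pass 2: — fixpoint
  S: {a,c}  A: {d}  B: {c}

FIRST(B) = ["c"]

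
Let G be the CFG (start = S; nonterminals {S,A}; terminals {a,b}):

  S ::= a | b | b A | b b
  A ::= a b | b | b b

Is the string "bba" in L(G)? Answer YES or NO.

Convert to CNF:
  S -> T1 A | T1 T1 | a | b
  A -> T0 T1 | T1 T1 | b
  T0 -> a
  T1 -> b

CYK table (by increasing span):
  cell(0,0) b: {A,S,T1}  orig:{A,S}
  cell(1,1) b: {A,S,T1}  orig:{A,S}
  cell(2,2) a: {S,T0}  orig:{S}
  cell(0,1) bb: {A,S}
  cell(1,2) ba: ∅
  cell(0,2) bba: ∅

S ∉ T[0,2] ⇒ NO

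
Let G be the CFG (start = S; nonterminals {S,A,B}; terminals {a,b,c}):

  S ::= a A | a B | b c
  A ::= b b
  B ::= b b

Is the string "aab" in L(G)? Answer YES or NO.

Convert to CNF:
  S -> T0 T2 | T1 A | T1 B
  A -> T0 T0
  B -> T0 T0
  T0 -> b
  T1 -> a
  T2 -> c

CYK fill:
  [0..0]={T1}  "a"  orig:{}
  [1..1]={T1}  "a"  orig:{}
  [2..2]={T0}  "b"  orig:{}
  [0..1]=∅  "aa"
  [1..2]=∅  "ab"
  [0..2]=∅  "aab"

S ∉ T[0,2] ⇒ NO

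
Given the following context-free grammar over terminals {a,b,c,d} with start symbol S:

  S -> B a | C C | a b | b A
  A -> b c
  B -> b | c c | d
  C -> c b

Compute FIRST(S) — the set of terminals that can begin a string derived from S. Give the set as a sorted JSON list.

FIRST sets, iterate to fixpoint:
pass 1:
  A via A→b c: +{b}
  B via B→b: +{b}
  B via B→c c: +{c}
  B via B→d: +{d}
  C via C→c b: +{c}
  S via S→B a: +{b,c,d}
  S via S→a b: +{a}
  S: {a,b,c,d}  A: {b}  B: {b,c,d}  C: {c}
pass 2: — fixpoint
  S: {a,b,c,d}  A: {b}  B: {b,c,d}  C: {c}

FIRST(S) = ["a", "b", "c", "d"]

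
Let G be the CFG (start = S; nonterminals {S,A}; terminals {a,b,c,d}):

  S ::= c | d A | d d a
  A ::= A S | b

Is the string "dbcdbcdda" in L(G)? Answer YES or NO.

Convert to CNF:
  S -> T0 A | T0 X2 | c
  A -> A S | b
  T0 -> d
  T1 -> a
  X2 -> T0 T1

CYK table (by increasing span):
  [0..0]={T0}  "d"  orig:{}
  [1..1]={A}  "b"
  [2..2]={S}  "c"
  [3..3]={T0}  "d"  orig:{}
  [4..4]={A}  "b"
  [5..5]={S}  "c"
  [6..6]={T0}  "d"  orig:{}
  [7..7]={T0}  "d"  orig:{}
  [8..8]={T1}  "a"  orig:{}
  [0..1]={S}  "db"
  [1..2]={A}  "bc"
  [2..3]=∅  "cd"
  [3..4]={S}  "db"
  [4..5]={A}  "bc"
  [5..6]=∅  "cd"
  [6..7]=∅  "dd"
  [7..8]={X2}  "da"  orig:{}
  [0..2]={S}  "dbc"
  [1..3]=∅  "bcd"
  [2..4]=∅  "cdb"
  [3..5]={S}  "dbc"
  [4..6]=∅  "bcd"
  [5..7]=∅  "cdd"
  [6..8]={S}  "dda"
  [0..3]=∅  "dbcd"
  [1..4]={A}  "bcdb"
  [2..5]=∅  "cdbc"
  [3..6]=∅  "dbcd"
  [4..7]=∅  "bcdd"
  [5..8]=∅  "cdda"
  [0..4]={S}  "dbcdb"
  [1..5]={A}  "bcdbc"
  [2..6]=∅  "cdbcd"
  [3..7]=∅  "dbcdd"
  [4..8]={A}  "bcdda"
  [0..5]={S}  "dbcdbc"
  [1..6]=∅  "bcdbcd"
  [2..7]=∅  "cdbcdd"
  [3..8]={S}  "dbcdda"
  [0..6]=∅  "dbcdbcd"
  [1..7]=∅  "bcdbcdd"
  [2..8]=∅  "cdbcdda"
  [0..7]=∅  "dbcdbcdd"
  [1..8]={A}  "bcdbcdda"
  [0..8]={S}  "dbcdbcdda"

S ∈ T[0,8] ⇒ YES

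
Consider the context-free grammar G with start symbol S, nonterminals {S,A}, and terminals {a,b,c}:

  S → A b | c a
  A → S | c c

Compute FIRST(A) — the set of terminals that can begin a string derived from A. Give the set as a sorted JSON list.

FIRST iteration:
[1]
  A via A→c c: +{c}
  S via S→A b: +{c}
  S: {c}  A: {c}
[2] (no change)
  S: {c}  A: {c}

FIRST(A) = ["c"]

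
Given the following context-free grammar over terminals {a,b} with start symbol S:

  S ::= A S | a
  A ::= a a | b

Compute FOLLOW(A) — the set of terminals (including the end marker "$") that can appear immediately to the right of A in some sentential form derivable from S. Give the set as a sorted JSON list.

Compute FIRST by fixpoint:
round 1:
  A via A→a a: +{a}
  A via A→b: +{b}
  S via S→A S: +{a,b}
  S: {a,b}  A: {a,b}
round 2: — fixpoint
  S: {a,b}  A: {a,b}

FOLLOW sets:
FOLLOW(S) := {$}
iter 1:
  S→A S: FOLLOW(A) ⊇ FIRST(S) = {a,b}; new: +{a,b}
  S: {$}  A: {a,b}
iter 2: (no change)
  S: {$}  A: {a,b}

FOLLOW(A) = ["a", "b"]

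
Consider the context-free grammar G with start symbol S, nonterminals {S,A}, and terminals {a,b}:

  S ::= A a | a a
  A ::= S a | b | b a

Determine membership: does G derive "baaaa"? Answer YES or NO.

Convert to CNF:
  S -> A T0 | T0 T0
  A -> S T0 | T1 T0 | b
  T0 -> a
  T1 -> b

Fill CYK table bottom-up:
  T[0,0] 'b' = {A,T1}  orig:{A}
  T[1,1] 'a' = {T0}  orig:{}
  T[2,2] 'a' = {T0}  orig:{}
  T[3,3] 'a' = {T0}  orig:{}
  T[4,4] 'a' = {T0}  orig:{}
  T[0,1] 'ba' = {A,S}
  T[1,2] 'aa' = {S}
  T[2,3] 'aa' = {S}
  T[3,4] 'aa' = {S}
  T[0,2] 'baa' = {A,S}
  T[1,3] 'aaa' = {A}
  T[2,4] 'aaa' = {A}
  T[0,3] 'baaa' = {A,S}
  T[1,4] 'aaaa' = {S}
  T[0,4] 'baaaa' = {A,S}

S ∈ T[0,4] ⇒ YES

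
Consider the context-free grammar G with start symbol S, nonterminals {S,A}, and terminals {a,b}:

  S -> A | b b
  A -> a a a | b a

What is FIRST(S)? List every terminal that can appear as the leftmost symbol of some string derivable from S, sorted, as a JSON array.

FIRST iteration:
round 1:
  A via A→a a a: +{a}
  A via A→b a: +{b}
  S via S→A: +{a,b}
  FIRST[S]={a,b}  FIRST[A]={a,b}
round 2: done
  FIRST[S]={a,b}  FIRST[A]={a,b}

FIRST(S) = ["a", "b"]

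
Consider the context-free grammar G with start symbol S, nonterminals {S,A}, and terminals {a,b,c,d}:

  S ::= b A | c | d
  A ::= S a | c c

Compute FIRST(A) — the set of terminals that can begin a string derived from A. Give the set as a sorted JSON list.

Compute FIRST by fixpoint:
[1]
  A via A→c c: +{c}
  S via S→b A: +{b}
  S via S→c: +{c}
  S via S→d: +{d}
  FIRST[S]={b,c,d}  FIRST[A]={c}
[2]
  A via A→S a: +{b,d}
  FIRST[S]={b,c,d}  FIRST[A]={b,c,d}
[3] (stable)
  FIRST[S]={b,c,d}  FIRST[A]={b,c,d}

FIRST(A) = ["b", "c", "d"]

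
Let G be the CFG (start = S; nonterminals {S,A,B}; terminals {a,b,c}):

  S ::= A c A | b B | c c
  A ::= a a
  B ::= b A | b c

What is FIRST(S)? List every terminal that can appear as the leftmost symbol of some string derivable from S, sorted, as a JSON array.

Compute FIRST by fixpoint:
[1]
  A via A→a a: +{a}
  B via B→b A: +{b}
  S via S→A c A: +{a}
  S via S→b B: +{b}
  S via S→c c: +{c}
  FIRST(S)={a,b,c}  FIRST(A)={a}  FIRST(B)={b}
[2] (no change)
  FIRST(S)={a,b,c}  FIRST(A)={a}  FIRST(B)={b}

FIRST(S) = ["a", "b", "c"]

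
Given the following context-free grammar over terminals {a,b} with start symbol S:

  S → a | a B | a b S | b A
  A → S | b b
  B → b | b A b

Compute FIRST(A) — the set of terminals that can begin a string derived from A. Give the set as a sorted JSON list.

Compute FIRST by fixpoint:
[1]
  A via A→b b: +{b}
  B via B→b: +{b}
  S via S→a: +{a}
  S via S→b A: +{b}
  FIRST(S)={a,b}  FIRST(A)={b}  FIRST(B)={b}
[2]
  A via A→S: +{a}
  FIRST(S)={a,b}  FIRST(A)={a,b}  FIRST(B)={b}
[3] (no change)
  FIRST(S)={a,b}  FIRST(A)={a,b}  FIRST(B)={b}

FIRST(A) = ["a", "b"]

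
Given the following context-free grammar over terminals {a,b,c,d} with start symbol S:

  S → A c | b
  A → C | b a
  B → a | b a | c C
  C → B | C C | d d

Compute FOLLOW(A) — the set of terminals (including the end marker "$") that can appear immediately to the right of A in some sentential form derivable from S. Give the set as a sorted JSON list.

FIRST iteration:
pass 1:
  A via A→b a: +{b}
  B via B→a: +{a}
  B via B→b a: +{b}
  B via B→c C: +{c}
  C via C→B: +{a,b,c}
  C via C→d d: +{d}
  S via S→A c: +{b}
  FIRST[S]={b}  FIRST[A]={b}  FIRST[B]={a,b,c}  FIRST[C]={a,b,c,d}
pass 2:
  A via A→C: +{a,c,d}
  S via S→A c: +{a,c,d}
  FIRST[S]={a,b,c,d}  FIRST[A]={a,b,c,d}  FIRST[B]={a,b,c}  FIRST[C]={a,b,c,d}
pass 3: — fixpoint
  FIRST[S]={a,b,c,d}  FIRST[A]={a,b,c,d}  FIRST[B]={a,b,c}  FIRST[C]={a,b,c,d}

Compute FOLLOW by fixpoint:
initialize: $ ∈ FOLLOW(S)
round 1:
  C→C C: FOLLOW(C) ⊇ FIRST(C) = {a,b,c,d}; new: +{a,b,c,d}
  S→A c: FOLLOW(A) ⊇ FIRST(c) = {c}; new: +{c}
  FOLLOW[S]={$}  FOLLOW[A]={c}  FOLLOW[B]={}  FOLLOW[C]={a,b,c,d}
round 2:
  C→B: FOLLOW(B) ⊇ FOLLOW(C) ⊇ {a,b,c,d}; new: +{a,b,c,d}
  FOLLOW[S]={$}  FOLLOW[A]={c}  FOLLOW[B]={a,b,c,d}  FOLLOW[C]={a,b,c,d}
round 3: — fixpoint
  FOLLOW[S]={$}  FOLLOW[A]={c}  FOLLOW[B]={a,b,c,d}  FOLLOW[C]={a,b,c,d}

FOLLOW(A) = ["c"]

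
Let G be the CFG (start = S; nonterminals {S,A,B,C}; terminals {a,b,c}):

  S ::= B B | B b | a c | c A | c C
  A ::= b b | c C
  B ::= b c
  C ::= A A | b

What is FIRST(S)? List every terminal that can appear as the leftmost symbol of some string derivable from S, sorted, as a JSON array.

FIRST iteration:
iter 1:
  A via A→b b: +{b}
  A via A→c C: +{c}
  B via B→b c: +{b}
  C via C→A A: +{b,c}
  S via S→B B: +{b}
  S via S→a c: +{a}
  S via S→c A: +{c}
  FIRST(S)={a,b,c}  FIRST(A)={b,c}  FIRST(B)={b}  FIRST(C)={b,c}
iter 2: — fixpoint
  FIRST(S)={a,b,c}  FIRST(A)={b,c}  FIRST(B)={b}  FIRST(C)={b,c}

FIRST(S) = ["a", "b", "c"]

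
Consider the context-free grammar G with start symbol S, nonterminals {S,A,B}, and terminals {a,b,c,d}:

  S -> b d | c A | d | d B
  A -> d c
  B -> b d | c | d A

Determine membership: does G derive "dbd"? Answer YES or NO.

CNF form of G:
  S -> T0 B | T1 A | T2 T0 | d
  A -> T0 T1
  B -> T0 A | T2 T0 | c
  T0 -> d
  T1 -> c
  T2 -> b

CYK fill:
  [0..0]={S,T0}  "d"  orig:{S}
  [1..1]={T2}  "b"  orig:{}
  [2..2]={S,T0}  "d"  orig:{S}
  [0..1]=∅  "db"
  [1..2]={B,S}  "bd"
  [0..2]={S}  "dbd"

S ∈ T[0,2] ⇒ YES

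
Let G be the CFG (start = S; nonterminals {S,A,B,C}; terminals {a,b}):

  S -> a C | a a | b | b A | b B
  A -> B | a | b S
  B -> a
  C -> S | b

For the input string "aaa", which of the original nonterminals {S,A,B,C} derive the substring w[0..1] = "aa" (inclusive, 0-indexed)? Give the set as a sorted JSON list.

Convert to CNF:
  S -> T0 A | T0 B | T1 C | T1 T1 | b
  A -> T0 S | a
  B -> a
  C -> T0 A | T0 B | T1 C | T1 T1 | b
  T0 -> b
  T1 -> a

CYK fill, restricted to cells inside w[0..1]:
  T[0,0] 'a' = {A,B,T1}  orig:{A,B}
  T[1,1] 'a' = {A,B,T1}  orig:{A,B}
  T[0,1] 'aa' = {C,S}

Original NTs in T[0,1] deriving "aa": ["C", "S"]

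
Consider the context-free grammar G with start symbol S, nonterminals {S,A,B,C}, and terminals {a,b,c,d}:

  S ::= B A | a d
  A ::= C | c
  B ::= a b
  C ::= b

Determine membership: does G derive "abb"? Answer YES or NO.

Convert to CNF:
  S -> B A | T0 T2
  A -> b | c
  B -> T0 T1
  C -> b
  T0 -> a
  T1 -> b
  T2 -> d

CYK table (by increasing span):
  [0..0]={T0}  "a"  orig:{}
  [1..1]={A,C,T1}  "b"  orig:{A,C}
  [2..2]={A,C,T1}  "b"  orig:{A,C}
  [0..1]={B}  "ab"
  [1..2]=∅  "bb"
  [0..2]={S}  "abb"

S ∈ T[0,2] ⇒ YES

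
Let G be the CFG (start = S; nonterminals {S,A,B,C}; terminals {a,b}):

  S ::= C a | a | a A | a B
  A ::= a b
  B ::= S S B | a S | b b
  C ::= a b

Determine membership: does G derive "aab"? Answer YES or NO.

CNF form of G:
  S -> C T0 | T0 A | T0 B | a
  A -> T0 T1
  B -> S X2 | T0 S | T1 T1
  C -> T0 T1
  T0 -> a
  T1 -> b
  X2 -> S B

CYK table (by increasing span):
  [0..0]={S,T0}  "a"  orig:{S}
  [1..1]={S,T0}  "a"  orig:{S}
  [2..2]={T1}  "b"  orig:{}
  [0..1]={B}  "aa"
  [1..2]={A,C}  "ab"
  [0..2]={S}  "aab"

S ∈ T[0,2] ⇒ YES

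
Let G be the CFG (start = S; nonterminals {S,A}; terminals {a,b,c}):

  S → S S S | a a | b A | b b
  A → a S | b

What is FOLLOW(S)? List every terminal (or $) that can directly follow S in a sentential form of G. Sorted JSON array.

Compute FIRST by fixpoint:
iter 1:
  A via A→a S: +{a}
  A via A→b: +{b}
  S via S→a a: +{a}
  S via S→b A: +{b}
  FIRST(S)={a,b}  FIRST(A)={a,b}
iter 2: done
  FIRST(S)={a,b}  FIRST(A)={a,b}

Compute FOLLOW by fixpoint:
initialize: $ ∈ FOLLOW(S)
[1]
  S→S S S: FOLLOW(S) ⊇ FIRST(S) = {a,b}; new: +{a,b}
  S→b A: FOLLOW(A) ⊇ FOLLOW(S) ⊇ {$,a,b}; new: +{$,a,b}
  FOLLOW[S]={$,a,b}  FOLLOW[A]={$,a,b}
[2] (stable)
  FOLLOW[S]={$,a,b}  FOLLOW[A]={$,a,b}

FOLLOW(S) = ["$", "a", "b"]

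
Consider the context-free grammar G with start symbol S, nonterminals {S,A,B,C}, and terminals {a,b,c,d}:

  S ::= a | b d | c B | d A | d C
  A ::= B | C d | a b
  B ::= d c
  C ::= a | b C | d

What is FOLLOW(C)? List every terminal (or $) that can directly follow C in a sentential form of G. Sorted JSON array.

Compute FIRST by fixpoint:
round 1:
  A via A→a b: +{a}
  B via B→d c: +{d}
  C via C→a: +{a}
  C via C→b C: +{b}
  C via C→d: +{d}
  S via S→a: +{a}
  S via S→b d: +{b}
  S via S→c B: +{c}
  S via S→d A: +{d}
  S: {a,b,c,d}  A: {a}  B: {d}  C: {a,b,d}
round 2:
  A via A→B: +{d}
  A via A→C d: +{b}
  S: {a,b,c,d}  A: {a,b,d}  B: {d}  C: {a,b,d}
round 3: (no change)
  S: {a,b,c,d}  A: {a,b,d}  B: {d}  C: {a,b,d}

FOLLOW sets:
initialize: $ ∈ FOLLOW(S)
[1]
  A→C d: FOLLOW(C) ⊇ FIRST(d) = {d}; new: +{d}
  S→c B: FOLLOW(B) ⊇ FOLLOW(S) ⊇ {$}; new: +{$}
  S→d A: FOLLOW(A) ⊇ FOLLOW(S) ⊇ {$}; new: +{$}
  S→d C: FOLLOW(C) ⊇ FOLLOW(S) ⊇ {$}; new: +{$}
  FOLLOW[S]={$}  FOLLOW[A]={$}  FOLLOW[B]={$}  FOLLOW[C]={$,d}
[2] (no change)
  FOLLOW[S]={$}  FOLLOW[A]={$}  FOLLOW[B]={$}  FOLLOW[C]={$,d}

FOLLOW(C) = ["$", "d"]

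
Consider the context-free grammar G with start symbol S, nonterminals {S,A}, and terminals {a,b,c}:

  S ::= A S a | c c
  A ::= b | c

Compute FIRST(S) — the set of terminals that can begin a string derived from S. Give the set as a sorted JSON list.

FIRST sets, iterate to fixpoint:
round 1:
  A via A→b: +{b}
  A via A→c: +{c}
  S via S→A S a: +{b,c}
  S: {b,c}  A: {b,c}
round 2: done
  S: {b,c}  A: {b,c}

FIRST(S) = ["b", "c"]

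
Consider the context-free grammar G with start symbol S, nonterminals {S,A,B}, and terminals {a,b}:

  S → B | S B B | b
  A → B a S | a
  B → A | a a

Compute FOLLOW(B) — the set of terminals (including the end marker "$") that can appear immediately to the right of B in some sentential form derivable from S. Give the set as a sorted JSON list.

FIRST iteration:
[1]
  A via A→a: +{a}
  B via B→A: +{a}
  S via S→B: +{a}
  S via S→b: +{b}
  S: {a,b}  A: {a}  B: {a}
[2] done
  S: {a,b}  A: {a}  B: {a}

FOLLOW sets:
FOLLOW(S) := {$}
round 1:
  A→B a S: FOLLOW(B) ⊇ FIRST(a) = {a}; new: +{a}
  B→A: FOLLOW(A) ⊇ FOLLOW(B) ⊇ {a}; new: +{a}
  S→B: FOLLOW(B) ⊇ FOLLOW(S) ⊇ {$}; new: +{$}
  S→S B B: FOLLOW(S) ⊇ FIRST(B) = {a}; new: +{a}
  S: {$,a}  A: {a}  B: {$,a}
round 2:
  B→A: FOLLOW(A) ⊇ FOLLOW(B) ⊇ {$,a}; new: +{$}
  S: {$,a}  A: {$,a}  B: {$,a}
round 3: (stable)
  S: {$,a}  A: {$,a}  B: {$,a}

FOLLOW(B) = ["$", "a"]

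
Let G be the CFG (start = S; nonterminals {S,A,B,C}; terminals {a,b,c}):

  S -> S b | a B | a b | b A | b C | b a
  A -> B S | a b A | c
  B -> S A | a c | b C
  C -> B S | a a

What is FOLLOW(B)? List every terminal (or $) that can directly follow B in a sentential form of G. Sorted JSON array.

Compute FIRST by fixpoint:
round 1:
  A via A→a b A: +{a}
  A via A→c: +{c}
  B via B→a c: +{a}
  B via B→b C: +{b}
  C via C→B S: +{a,b}
  S via S→a B: +{a}
  S via S→b A: +{b}
  FIRST(S)={a,b}  FIRST(A)={a,c}  FIRST(B)={a,b}  FIRST(C)={a,b}
round 2:
  A via A→B S: +{b}
  FIRST(S)={a,b}  FIRST(A)={a,b,c}  FIRST(B)={a,b}  FIRST(C)={a,b}
round 3: — fixpoint
  FIRST(S)={a,b}  FIRST(A)={a,b,c}  FIRST(B)={a,b}  FIRST(C)={a,b}

FOLLOW iteration:
FOLLOW(S) := {$}
pass 1:
  A→B S: FOLLOW(B) ⊇ FIRST(S) = {a,b}; new: +{a,b}
  B→S A: FOLLOW(S) ⊇ FIRST(A) = {a,b,c}; new: +{a,b,c}
  B→S A: FOLLOW(A) ⊇ FOLLOW(B) ⊇ {a,b}; new: +{a,b}
  B→b C: FOLLOW(C) ⊇ FOLLOW(B) ⊇ {a,b}; new: +{a,b}
  S→a B: FOLLOW(B) ⊇ FOLLOW(S) ⊇ {$,a,b,c}; new: +{$,c}
  S→b A: FOLLOW(A) ⊇ FOLLOW(S) ⊇ {$,a,b,c}; new: +{$,c}
  S→b C: FOLLOW(C) ⊇ FOLLOW(S) ⊇ {$,a,b,c}; new: +{$,c}
  S: {$,a,b,c}  A: {$,a,b,c}  B: {$,a,b,c}  C: {$,a,b,c}
pass 2: (no change)
  S: {$,a,b,c}  A: {$,a,b,c}  B: {$,a,b,c}  C: {$,a,b,c}

FOLLOW(B) = ["$", "a", "b", "c"]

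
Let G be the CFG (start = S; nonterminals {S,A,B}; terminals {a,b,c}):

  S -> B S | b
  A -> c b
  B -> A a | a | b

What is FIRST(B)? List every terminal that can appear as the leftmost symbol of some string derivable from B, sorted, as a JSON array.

FIRST sets, iterate to fixpoint:
pass 1:
  A via A→c b: +{c}
  B via B→A a: +{c}
  B via B→a: +{a}
  B via B→b: +{b}
  S via S→B S: +{a,b,c}
  FIRST[S]={a,b,c}  FIRST[A]={c}  FIRST[B]={a,b,c}
pass 2: (stable)
  FIRST[S]={a,b,c}  FIRST[A]={c}  FIRST[B]={a,b,c}

FIRST(B) = ["a", "b", "c"]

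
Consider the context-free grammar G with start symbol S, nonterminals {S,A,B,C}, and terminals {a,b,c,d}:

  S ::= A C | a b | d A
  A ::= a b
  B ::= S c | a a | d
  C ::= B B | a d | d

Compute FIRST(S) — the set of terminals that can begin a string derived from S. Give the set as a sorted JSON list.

Compute FIRST by fixpoint:
iter 1:
  A via A→a b: +{a}
  B via B→a a: +{a}
  B via B→d: +{d}
  C via C→B B: +{a,d}
  S via S→A C: +{a}
  S via S→d A: +{d}
  S: {a,d}  A: {a}  B: {a,d}  C: {a,d}
iter 2: done
  S: {a,d}  A: {a}  B: {a,d}  C: {a,d}

FIRST(S) = ["a", "d"]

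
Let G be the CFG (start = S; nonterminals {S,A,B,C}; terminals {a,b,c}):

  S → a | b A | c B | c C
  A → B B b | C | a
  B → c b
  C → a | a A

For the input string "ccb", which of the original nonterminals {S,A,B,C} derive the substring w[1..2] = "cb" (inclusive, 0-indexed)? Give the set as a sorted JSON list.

Convert to CNF:
  S -> T0 A | T2 B | T2 C | a
  A -> B X3 | T1 A | a
  B -> T2 T0
  C -> T1 A | a
  T0 -> b
  T1 -> a
  T2 -> c
  X3 -> B T0

CYK fill — only the sub-triangle for w[1..2]:
  cell(1,1) c: {T2}  orig:{}
  cell(2,2) b: {T0}  orig:{}
  cell(1,2) cb: {B}

Original NTs in T[1,2] deriving "cb": ["B"]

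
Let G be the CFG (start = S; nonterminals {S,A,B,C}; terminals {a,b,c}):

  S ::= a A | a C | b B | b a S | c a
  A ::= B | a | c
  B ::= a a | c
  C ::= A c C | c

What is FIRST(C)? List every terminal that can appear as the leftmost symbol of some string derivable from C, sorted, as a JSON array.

FIRST sets, iterate to fixpoint:
iter 1:
  A via A→a: +{a}
  A via A→c: +{c}
  B via B→a a: +{a}
  B via B→c: +{c}
  C via C→A c C: +{a,c}
  S via S→a A: +{a}
  S via S→b B: +{b}
  S via S→c a: +{c}
  S: {a,b,c}  A: {a,c}  B: {a,c}  C: {a,c}
iter 2: (no change)
  S: {a,b,c}  A: {a,c}  B: {a,c}  C: {a,c}

FIRST(C) = ["a", "c"]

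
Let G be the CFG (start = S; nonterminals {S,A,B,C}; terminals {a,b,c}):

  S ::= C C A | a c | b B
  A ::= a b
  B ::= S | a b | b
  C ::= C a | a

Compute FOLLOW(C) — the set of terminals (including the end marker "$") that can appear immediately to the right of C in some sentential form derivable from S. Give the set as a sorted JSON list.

FIRST iteration:
pass 1:
  A via A→a b: +{a}
  B via B→a b: +{a}
  B via B→b: +{b}
  C via C→a: +{a}
  S via S→C C A: +{a}
  S via S→b B: +{b}
  FIRST(S)={a,b}  FIRST(A)={a}  FIRST(B)={a,b}  FIRST(C)={a}
pass 2: done
  FIRST(S)={a,b}  FIRST(A)={a}  FIRST(B)={a,b}  FIRST(C)={a}

FOLLOW sets:
initialize: $ ∈ FOLLOW(S)
pass 1:
  C→C a: FOLLOW(C) ⊇ FIRST(a) = {a}; new: +{a}
  S→C C A: FOLLOW(A) ⊇ FOLLOW(S) ⊇ {$}; new: +{$}
  S→b B: FOLLOW(B) ⊇ FOLLOW(S) ⊇ {$}; new: +{$}
  FOLLOW[S]={$}  FOLLOW[A]={$}  FOLLOW[B]={$}  FOLLOW[C]={a}
pass 2: (stable)
  FOLLOW[S]={$}  FOLLOW[A]={$}  FOLLOW[B]={$}  FOLLOW[C]={a}

FOLLOW(C) = ["a"]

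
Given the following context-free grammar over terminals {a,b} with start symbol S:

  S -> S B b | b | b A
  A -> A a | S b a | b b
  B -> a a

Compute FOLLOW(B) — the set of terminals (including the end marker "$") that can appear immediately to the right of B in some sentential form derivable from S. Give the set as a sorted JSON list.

FIRST iteration:
pass 1:
  A via A→b b: +{b}
  B via B→a a: +{a}
  S via S→b: +{b}
  FIRST(S)={b}  FIRST(A)={b}  FIRST(B)={a}
pass 2: (no change)
  FIRST(S)={b}  FIRST(A)={b}  FIRST(B)={a}

FOLLOW sets:
FOLLOW(S) := {$}
pass 1:
  A→A a: FOLLOW(A) ⊇ FIRST(a) = {a}; new: +{a}
  A→S b a: FOLLOW(S) ⊇ FIRST(b) = {b}; new: +{b}
  S→S B b: FOLLOW(S) ⊇ FIRST(B) = {a}; new: +{a}
  S→S B b: FOLLOW(B) ⊇ FIRST(b) = {b}; new: +{b}
  S→b A: FOLLOW(A) ⊇ FOLLOW(S) ⊇ {$,a,b}; new: +{$,b}
  FOLLOW(S)={$,a,b}  FOLLOW(A)={$,a,b}  FOLLOW(B)={b}
pass 2: done
  FOLLOW(S)={$,a,b}  FOLLOW(A)={$,a,b}  FOLLOW(B)={b}

FOLLOW(B) = ["b"]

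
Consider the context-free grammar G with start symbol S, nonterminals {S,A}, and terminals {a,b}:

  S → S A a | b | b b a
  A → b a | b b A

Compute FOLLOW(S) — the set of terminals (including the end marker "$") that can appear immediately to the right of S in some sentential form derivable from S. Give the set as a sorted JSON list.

FIRST sets, iterate to fixpoint:
pass 1:
  A via A→b a: +{b}
  S via S→b: +{b}
  FIRST[S]={b}  FIRST[A]={b}
pass 2: — fixpoint
  FIRST[S]={b}  FIRST[A]={b}

Compute FOLLOW by fixpoint:
initialize: $ ∈ FOLLOW(S)
round 1:
  S→S A a: FOLLOW(S) ⊇ FIRST(A) = {b}; new: +{b}
  S→S A a: FOLLOW(A) ⊇ FIRST(a) = {a}; new: +{a}
  FOLLOW(S)={$,b}  FOLLOW(A)={a}
round 2: done
  FOLLOW(S)={$,b}  FOLLOW(A)={a}

FOLLOW(S) = ["$", "b"]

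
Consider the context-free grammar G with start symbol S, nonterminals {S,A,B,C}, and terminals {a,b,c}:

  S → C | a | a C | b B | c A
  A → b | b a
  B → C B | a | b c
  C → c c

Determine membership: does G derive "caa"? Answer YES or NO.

CNF form of G:
  S -> T0 B | T1 C | T2 A | T2 T2 | a
  A -> T0 T1 | b
  B -> C B | T0 T2 | a
  C -> T2 T2
  T0 -> b
  T1 -> a
  T2 -> c

CYK table (by increasing span):
  [0..0]={T2}  "c"  orig:{}
  [1..1]={B,S,T1}  "a"  orig:{B,S}
  [2..2]={B,S,T1}  "a"  orig:{B,S}
  [0..1]=∅  "ca"
  [1..2]=∅  "aa"
  [0..2]=∅  "caa"

S ∉ T[0,2] ⇒ NO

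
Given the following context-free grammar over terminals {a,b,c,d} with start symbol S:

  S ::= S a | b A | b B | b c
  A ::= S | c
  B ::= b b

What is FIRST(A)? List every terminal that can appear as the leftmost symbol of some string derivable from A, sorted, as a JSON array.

FIRST sets, iterate to fixpoint:
iter 1:
  A via A→c: +{c}
  B via B→b b: +{b}
  S via S→b A: +{b}
  S: {b}  A: {c}  B: {b}
iter 2:
  A via A→S: +{b}
  S: {b}  A: {b,c}  B: {b}
iter 3: (no change)
  S: {b}  A: {b,c}  B: {b}

FIRST(A) = ["b", "c"]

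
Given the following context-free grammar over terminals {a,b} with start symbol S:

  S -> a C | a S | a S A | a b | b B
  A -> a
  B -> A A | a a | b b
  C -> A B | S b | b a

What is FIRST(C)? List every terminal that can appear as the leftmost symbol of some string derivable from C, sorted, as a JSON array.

FIRST iteration:
pass 1:
  A via A→a: +{a}
  B via B→A A: +{a}
  B via B→b b: +{b}
  C via C→A B: +{a}
  C via C→b a: +{b}
  S via S→a C: +{a}
  S via S→b B: +{b}
  FIRST[S]={a,b}  FIRST[A]={a}  FIRST[B]={a,b}  FIRST[C]={a,b}
pass 2: (stable)
  FIRST[S]={a,b}  FIRST[A]={a}  FIRST[B]={a,b}  FIRST[C]={a,b}

FIRST(C) = ["a", "b"]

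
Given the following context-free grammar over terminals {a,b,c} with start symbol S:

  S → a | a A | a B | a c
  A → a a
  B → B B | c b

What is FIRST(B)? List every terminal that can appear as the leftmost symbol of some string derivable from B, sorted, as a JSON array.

FIRST sets, iterate to fixpoint:
pass 1:
  A via A→a a: +{a}
  B via B→c b: +{c}
  S via S→a: +{a}
  FIRST(S)={a}  FIRST(A)={a}  FIRST(B)={c}
pass 2: done
  FIRST(S)={a}  FIRST(A)={a}  FIRST(B)={c}

FIRST(B) = ["c"]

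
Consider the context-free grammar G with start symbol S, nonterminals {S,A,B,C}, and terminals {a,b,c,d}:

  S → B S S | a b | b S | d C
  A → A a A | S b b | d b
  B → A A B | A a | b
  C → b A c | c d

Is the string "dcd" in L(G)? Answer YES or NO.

Convert to CNF:
  S -> B X8 | T0 T1 | T1 S | T2 C
  A -> A X4 | S X5 | T2 T1
  B -> A T0 | A X6 | b
  C -> T1 X7 | T3 T2
  T0 -> a
  T1 -> b
  T2 -> d
  T3 -> c
  X4 -> T0 A
  X5 -> T1 T1
  X6 -> A B
  X7 -> A T3
  X8 -> S S

Fill CYK table bottom-up:
  [0..0]={T2}  "d"  orig:{}
  [1..1]={T3}  "c"  orig:{}
  [2..2]={T2}  "d"  orig:{}
  [0..1]=∅  "dc"
  [1..2]={C}  "cd"
  [0..2]={S}  "dcd"

S ∈ T[0,2] ⇒ YES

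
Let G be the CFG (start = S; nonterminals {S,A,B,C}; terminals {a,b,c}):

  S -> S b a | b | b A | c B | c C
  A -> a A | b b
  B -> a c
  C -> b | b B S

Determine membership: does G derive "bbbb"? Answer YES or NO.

Convert to CNF:
  S -> S X4 | T1 A | T2 B | T2 C | b
  A -> T0 A | T1 T1
  B -> T0 T2
  C -> T1 X3 | b
  T0 -> a
  T1 -> b
  T2 -> c
  X3 -> B S
  X4 -> T1 T0

CYK fill:
  [0..0]={C,S,T1}  "b"  orig:{C,S}
  [1..1]={C,S,T1}  "b"  orig:{C,S}
  [2..2]={C,S,T1}  "b"  orig:{C,S}
  [3..3]={C,S,T1}  "b"  orig:{C,S}
  [0..1]={A}  "bb"
  [1..2]={A}  "bb"
  [2..3]={A}  "bb"
  [0..2]={S}  "bbb"
  [1..3]={S}  "bbb"
  [0..3]=∅  "bbbb"

S ∉ T[0,3] ⇒ NO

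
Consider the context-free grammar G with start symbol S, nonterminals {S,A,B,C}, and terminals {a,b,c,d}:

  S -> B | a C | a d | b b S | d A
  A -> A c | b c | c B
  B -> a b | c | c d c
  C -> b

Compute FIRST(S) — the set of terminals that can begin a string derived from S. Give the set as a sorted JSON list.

FIRST sets, iterate to fixpoint:
round 1:
  A via A→b c: +{b}
  A via A→c B: +{c}
  B via B→a b: +{a}
  B via B→c: +{c}
  C via C→b: +{b}
  S via S→B: +{a,c}
  S via S→b b S: +{b}
  S via S→d A: +{d}
  S: {a,b,c,d}  A: {b,c}  B: {a,c}  C: {b}
round 2: — fixpoint
  S: {a,b,c,d}  A: {b,c}  B: {a,c}  C: {b}

FIRST(S) = ["a", "b", "c", "d"]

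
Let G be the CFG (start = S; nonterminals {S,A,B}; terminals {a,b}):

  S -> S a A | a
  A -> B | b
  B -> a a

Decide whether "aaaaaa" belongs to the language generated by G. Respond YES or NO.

Convert to CNF:
  S -> S X1 | a
  A -> T0 T0 | b
  B -> T0 T0
  T0 -> a
  X1 -> T0 A

CYK table (by increasing span):
  [0..0]={S,T0}  "a"  orig:{S}
  [1..1]={S,T0}  "a"  orig:{S}
  [2..2]={S,T0}  "a"  orig:{S}
  [3..3]={S,T0}  "a"  orig:{S}
  [4..4]={S,T0}  "a"  orig:{S}
  [5..5]={S,T0}  "a"  orig:{S}
  [0..1]={A,B}  "aa"
  [1..2]={A,B}  "aa"
  [2..3]={A,B}  "aa"
  [3..4]={A,B}  "aa"
  [4..5]={A,B}  "aa"
  [0..2]={X1}  "aaa"  orig:{}
  [1..3]={X1}  "aaa"  orig:{}
  [2..4]={X1}  "aaa"  orig:{}
  [3..5]={X1}  "aaa"  orig:{}
  [0..3]={S}  "aaaa"
  [1..4]={S}  "aaaa"
  [2..5]={S}  "aaaa"
  [0..4]=∅  "aaaaa"
  [1..5]=∅  "aaaaa"
  [0..5]=∅  "aaaaaa"

S ∉ T[0,5] ⇒ NO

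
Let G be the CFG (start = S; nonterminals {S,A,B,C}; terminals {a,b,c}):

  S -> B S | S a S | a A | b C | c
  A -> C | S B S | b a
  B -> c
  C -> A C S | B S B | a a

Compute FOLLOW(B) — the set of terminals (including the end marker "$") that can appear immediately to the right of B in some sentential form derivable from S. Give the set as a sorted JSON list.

FIRST iteration:
[1]
  A via A→b a: +{b}
  B via B→c: +{c}
  C via C→A C S: +{b}
  C via C→B S B: +{c}
  C via C→a a: +{a}
  S via S→B S: +{c}
  S via S→a A: +{a}
  S via S→b C: +{b}
  S: {a,b,c}  A: {b}  B: {c}  C: {a,b,c}
[2]
  A via A→C: +{a,c}
  S: {a,b,c}  A: {a,b,c}  B: {c}  C: {a,b,c}
[3] (stable)
  S: {a,b,c}  A: {a,b,c}  B: {c}  C: {a,b,c}

FOLLOW iteration:
FOLLOW(S) := {$}
[1]
  A→S B S: FOLLOW(S) ⊇ FIRST(B) = {c}; new: +{c}
  A→S B S: FOLLOW(B) ⊇ FIRST(S) = {a,b,c}; new: +{a,b,c}
  C→A C S: FOLLOW(A) ⊇ FIRST(C) = {a,b,c}; new: +{a,b,c}
  C→A C S: FOLLOW(C) ⊇ FIRST(S) = {a,b,c}; new: +{a,b,c}
  C→A C S: FOLLOW(S) ⊇ FOLLOW(C) ⊇ {a,b,c}; new: +{a,b}
  S→a A: FOLLOW(A) ⊇ FOLLOW(S) ⊇ {$,a,b,c}; new: +{$}
  S→b C: FOLLOW(C) ⊇ FOLLOW(S) ⊇ {$,a,b,c}; new: +{$}
  FOLLOW[S]={$,a,b,c}  FOLLOW[A]={$,a,b,c}  FOLLOW[B]={a,b,c}  FOLLOW[C]={$,a,b,c}
[2]
  C→B S B: FOLLOW(B) ⊇ FOLLOW(C) ⊇ {$,a,b,c}; new: +{$}
  FOLLOW[S]={$,a,b,c}  FOLLOW[A]={$,a,b,c}  FOLLOW[B]={$,a,b,c}  FOLLOW[C]={$,a,b,c}
[3] — fixpoint
  FOLLOW[S]={$,a,b,c}  FOLLOW[A]={$,a,b,c}  FOLLOW[B]={$,a,b,c}  FOLLOW[C]={$,a,b,c}

FOLLOW(B) = ["$", "a", "b", "c"]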